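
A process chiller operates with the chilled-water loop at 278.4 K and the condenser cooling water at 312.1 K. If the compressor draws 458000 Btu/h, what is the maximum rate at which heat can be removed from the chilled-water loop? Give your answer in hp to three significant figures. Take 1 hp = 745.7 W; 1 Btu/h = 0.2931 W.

1490 hp

The reservoir spacing is ΔT = 312.1 − 278.4 = 33.70 K.
COP_Carnot = T_C/ΔT = 278.40/33.70 = 8.261.
Q̇_max = COP_Carnot × Ẇ = 8.261 × 458000 Btu/h = 3784000 Btu/h = 1487 hp.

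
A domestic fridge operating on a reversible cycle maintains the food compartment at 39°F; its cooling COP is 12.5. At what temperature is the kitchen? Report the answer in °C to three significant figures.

26.1 °C

COP_R = T_C/(T_H − T_C) gives T_H − T_C = T_C/COP.
With T_C = 277.04 K, T_H = 277.04 × (1 + 1/12.5) = 299.20 K.
Converting, 299.20 K = 26.05°C.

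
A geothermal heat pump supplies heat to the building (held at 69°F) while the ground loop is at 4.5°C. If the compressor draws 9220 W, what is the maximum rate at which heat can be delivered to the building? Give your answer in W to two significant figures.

In absolute terms T_C = 277.65 K and T_H = 293.71 K, so ΔT = 16.06 K.
COP_Carnot = T_H/ΔT = 293.71/16.06 = 18.29.
Q̇_max = COP_Carnot × Ẇ = 18.29 × 9220 W = 168700 W.

170000 W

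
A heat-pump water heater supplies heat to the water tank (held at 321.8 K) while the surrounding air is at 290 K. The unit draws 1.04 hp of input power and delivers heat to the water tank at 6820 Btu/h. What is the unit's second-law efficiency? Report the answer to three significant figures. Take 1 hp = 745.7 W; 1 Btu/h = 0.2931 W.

Converting, Q̇_H = 6820 Btu/h = 2.681 hp, so COP_actual = Q̇_H/Ẇ = 2.681/1.040 = 2.578.
The reservoir spacing is ΔT = 321.8 − 290 = 31.80 K.
COP_Carnot = T_H/ΔT = 321.80/31.80 = 10.12.
η_II = COP_actual/COP_Carnot = 2.578/10.12 = 0.2547.

0.255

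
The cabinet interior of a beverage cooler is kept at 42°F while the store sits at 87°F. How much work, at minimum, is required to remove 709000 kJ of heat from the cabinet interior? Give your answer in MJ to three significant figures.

63.6 MJ

In absolute terms T_C = 278.71 K and T_H = 303.71 K, so ΔT = 25.00 K.
The reversible limit is COP_R = T_C/ΔT = 11.15, so W_min = Q_C/COP = Q_C·ΔT/T_C.
W_min = 709000 × 25.00/278.71 = 63600 kJ = 63.60 MJ.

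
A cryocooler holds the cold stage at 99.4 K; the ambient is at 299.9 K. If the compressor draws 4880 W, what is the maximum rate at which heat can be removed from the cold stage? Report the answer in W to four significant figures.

The reservoir spacing is ΔT = 299.9 − 99.4 = 200.5 K.
COP_Carnot = T_C/ΔT = 99.40/200.5 = 0.4958.
Q̇_max = COP_Carnot × Ẇ = 0.4958 × 4880 W = 2419 W.

2419 W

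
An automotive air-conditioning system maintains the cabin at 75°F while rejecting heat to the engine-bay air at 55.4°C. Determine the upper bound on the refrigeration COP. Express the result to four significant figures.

9.426

In absolute terms T_C = 297.04 K and T_H = 328.55 K, so ΔT = 31.51 K.
For a reversible cycle, COP_Carnot = T_C/ΔT = 297.04/31.51 = 9.426.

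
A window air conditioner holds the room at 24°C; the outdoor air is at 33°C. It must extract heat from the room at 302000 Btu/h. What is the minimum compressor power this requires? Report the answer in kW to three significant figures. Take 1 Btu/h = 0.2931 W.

In absolute terms T_C = 297.15 K and T_H = 306.15 K, so ΔT = 9.000 K.
COP_Carnot = T_C/ΔT = 297.15/9.000 = 33.02.
Ẇ_min = Q̇/COP_Carnot = 302000/33.02 = 9147 Btu/h = 2.681 kW.

2.68 kW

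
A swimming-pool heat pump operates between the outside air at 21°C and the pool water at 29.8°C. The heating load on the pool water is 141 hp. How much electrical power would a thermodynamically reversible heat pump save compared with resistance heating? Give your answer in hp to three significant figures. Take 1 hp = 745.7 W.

In absolute terms T_C = 294.15 K and T_H = 302.95 K, so ΔT = 8.800 K.
COP_Carnot = T_H/ΔT = 302.95/8.800 = 34.43.
Resistance heating needs Ẇ_res = Q̇_H = 141.0 hp; the reversible heat pump needs only Ẇ_hp = Q̇_H/COP = 4.096 hp.
Saving = 141.0 − 4.096 = 136.9 hp.

137 hp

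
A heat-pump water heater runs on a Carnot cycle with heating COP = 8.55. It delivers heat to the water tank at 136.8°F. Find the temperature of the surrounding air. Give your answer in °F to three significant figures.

67.0 °F

COP_HP = T_H/(T_H − T_C) gives T_H − T_C = T_H/COP.
With T_H = 331.37 K, T_C = 331.37 × (1 − 1/8.55) = 292.62 K.
Converting, 292.62 K = 67.04°F.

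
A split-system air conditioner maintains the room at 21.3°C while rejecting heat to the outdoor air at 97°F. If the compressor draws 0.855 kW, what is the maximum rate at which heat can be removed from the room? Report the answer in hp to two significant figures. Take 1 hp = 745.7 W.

23 hp

In absolute terms T_C = 294.45 K and T_H = 309.26 K, so ΔT = 14.81 K.
COP_Carnot = T_C/ΔT = 294.45/14.81 = 19.88.
Q̇_max = COP_Carnot × Ẇ = 19.88 × 0.8550 kW = 17.00 kW = 22.79 hp.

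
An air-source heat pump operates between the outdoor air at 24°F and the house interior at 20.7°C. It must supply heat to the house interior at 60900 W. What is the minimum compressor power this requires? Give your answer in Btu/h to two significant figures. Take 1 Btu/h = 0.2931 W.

In absolute terms T_C = 268.71 K and T_H = 293.85 K, so ΔT = 25.14 K.
COP_Carnot = T_H/ΔT = 293.85/25.14 = 11.69.
Ẇ_min = Q̇/COP_Carnot = 60900/11.69 = 5211 W = 17780 Btu/h.

18000 Btu/h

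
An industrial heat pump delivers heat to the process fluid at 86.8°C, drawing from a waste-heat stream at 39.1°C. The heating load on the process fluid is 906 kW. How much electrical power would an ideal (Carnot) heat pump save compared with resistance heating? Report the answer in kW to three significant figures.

In absolute terms T_C = 312.25 K and T_H = 359.95 K, so ΔT = 47.70 K.
COP_Carnot = T_H/ΔT = 359.95/47.70 = 7.546.
Resistance heating needs Ẇ_res = Q̇_H = 906.0 kW; the reversible heat pump needs only Ẇ_hp = Q̇_H/COP = 120.1 kW.
Saving = 906.0 − 120.1 = 785.9 kW.

786 kW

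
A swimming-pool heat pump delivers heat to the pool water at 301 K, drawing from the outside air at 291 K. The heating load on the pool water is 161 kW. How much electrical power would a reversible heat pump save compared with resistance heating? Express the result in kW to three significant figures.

The reservoir spacing is ΔT = 301 − 291 = 10.00 K.
COP_Carnot = T_H/ΔT = 301.00/10.00 = 30.10.
Resistance heating needs Ẇ_res = Q̇_H = 161.0 kW; the reversible heat pump needs only Ẇ_hp = Q̇_H/COP = 5.349 kW.
Saving = 161.0 − 5.349 = 155.7 kW.

156 kW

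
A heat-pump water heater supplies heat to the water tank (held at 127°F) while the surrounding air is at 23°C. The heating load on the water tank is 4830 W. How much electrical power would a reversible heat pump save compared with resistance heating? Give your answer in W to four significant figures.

In absolute terms T_C = 296.15 K and T_H = 325.93 K, so ΔT = 29.78 K.
COP_Carnot = T_H/ΔT = 325.93/29.78 = 10.95.
Resistance heating needs Ẇ_res = Q̇_H = 4830 W; the reversible heat pump needs only Ẇ_hp = Q̇_H/COP = 441.3 W.
Saving = 4830 − 441.3 = 4389 W.

4389 W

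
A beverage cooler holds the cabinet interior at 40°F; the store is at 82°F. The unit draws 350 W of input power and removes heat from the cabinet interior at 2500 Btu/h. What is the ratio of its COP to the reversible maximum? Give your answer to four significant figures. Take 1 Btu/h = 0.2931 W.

0.1760

Converting, Q̇_C = 2500 Btu/h = 732.8 W, so COP_actual = Q̇_C/Ẇ = 732.8/350.0 = 2.094.
In absolute terms T_C = 277.59 K and T_H = 300.93 K, so ΔT = 23.33 K.
COP_Carnot = T_C/ΔT = 277.59/23.33 = 11.90.
η_II = COP_actual/COP_Carnot = 2.094/11.90 = 0.1760.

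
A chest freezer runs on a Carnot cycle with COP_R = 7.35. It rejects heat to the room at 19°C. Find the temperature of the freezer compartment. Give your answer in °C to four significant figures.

For a Carnot refrigerator COP_R = T_C/(T_H − T_C), so T_C = COP·T_H/(1 + COP).
With T_H = 292.15 K, T_C = 7.35 × 292.15/8.350 = 257.16 K.
Converting, 257.16 K = -15.99°C.

-15.99 °C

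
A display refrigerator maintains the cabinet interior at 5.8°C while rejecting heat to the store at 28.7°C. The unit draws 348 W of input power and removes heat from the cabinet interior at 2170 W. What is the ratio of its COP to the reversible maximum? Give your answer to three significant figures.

0.512

COP_actual = Q̇_C/Ẇ = 2170/348.0 = 6.236.
In absolute terms T_C = 278.95 K and T_H = 301.85 K, so ΔT = 22.90 K.
COP_Carnot = T_C/ΔT = 278.95/22.90 = 12.18.
η_II = COP_actual/COP_Carnot = 6.236/12.18 = 0.5119.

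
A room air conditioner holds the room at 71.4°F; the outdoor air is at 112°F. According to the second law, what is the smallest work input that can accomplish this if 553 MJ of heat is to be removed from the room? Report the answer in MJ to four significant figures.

In absolute terms T_C = 295.04 K and T_H = 317.59 K, so ΔT = 22.56 K.
The reversible limit is COP_R = T_C/ΔT = 13.08, so W_min = Q_C/COP = Q_C·ΔT/T_C.
W_min = 553.0 × 22.56/295.04 = 42.28 MJ.

42.28 MJ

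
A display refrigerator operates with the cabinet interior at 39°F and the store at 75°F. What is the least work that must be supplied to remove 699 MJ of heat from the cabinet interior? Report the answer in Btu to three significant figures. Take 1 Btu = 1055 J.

47800 Btu

In absolute terms T_C = 277.04 K and T_H = 297.04 K, so ΔT = 20.00 K.
The reversible limit is COP_R = T_C/ΔT = 13.85, so W_min = Q_C/COP = Q_C·ΔT/T_C.
W_min = 699.0 × 20.00/277.04 = 50.46 MJ = 47830 Btu.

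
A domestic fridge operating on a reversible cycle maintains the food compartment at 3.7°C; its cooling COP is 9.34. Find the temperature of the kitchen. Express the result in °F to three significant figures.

COP_R = T_C/(T_H − T_C) gives T_H − T_C = T_C/COP.
With T_C = 276.85 K, T_H = 276.85 × (1 + 1/9.34) = 306.49 K.
Converting, 306.49 K = 92.01°F.

92.0 °F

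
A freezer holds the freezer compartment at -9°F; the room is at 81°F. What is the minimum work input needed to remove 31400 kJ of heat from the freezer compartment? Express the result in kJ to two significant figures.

In absolute terms T_C = 250.37 K and T_H = 300.37 K, so ΔT = 50.00 K.
The reversible limit is COP_R = T_C/ΔT = 5.007, so W_min = Q_C/COP = Q_C·ΔT/T_C.
W_min = 31400 × 50.00/250.37 = 6271 kJ.

6300 kJ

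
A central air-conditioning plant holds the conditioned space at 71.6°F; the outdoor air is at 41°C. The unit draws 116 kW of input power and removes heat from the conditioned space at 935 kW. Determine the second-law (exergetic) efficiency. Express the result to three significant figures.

0.519

COP_actual = Q̇_C/Ẇ = 935.0/116.0 = 8.060.
In absolute terms T_C = 295.15 K and T_H = 314.15 K, so ΔT = 19.00 K.
COP_Carnot = T_C/ΔT = 295.15/19.00 = 15.53.
η_II = COP_actual/COP_Carnot = 8.060/15.53 = 0.5189.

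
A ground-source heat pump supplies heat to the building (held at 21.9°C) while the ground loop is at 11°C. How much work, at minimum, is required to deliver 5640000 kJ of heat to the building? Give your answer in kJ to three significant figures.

208000 kJ

In absolute terms T_C = 284.15 K and T_H = 295.05 K, so ΔT = 10.90 K.
The reversible limit is COP_HP = T_H/ΔT = 27.07, so W_min = Q_H/COP = Q_H·ΔT/T_H.
W_min = 5640000 × 10.90/295.05 = 208400 kJ.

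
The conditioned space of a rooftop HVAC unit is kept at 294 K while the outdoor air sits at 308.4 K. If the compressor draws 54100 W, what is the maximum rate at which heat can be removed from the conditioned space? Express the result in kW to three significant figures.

1100 kW

The reservoir spacing is ΔT = 308.4 − 294 = 14.40 K.
COP_Carnot = T_C/ΔT = 294.00/14.40 = 20.42.
Q̇_max = COP_Carnot × Ẇ = 20.42 × 54100 W = 1105000 W = 1105 kW.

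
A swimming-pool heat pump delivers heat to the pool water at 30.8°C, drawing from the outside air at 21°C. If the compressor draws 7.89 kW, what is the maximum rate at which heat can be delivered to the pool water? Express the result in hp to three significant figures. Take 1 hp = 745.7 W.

328 hp

In absolute terms T_C = 294.15 K and T_H = 303.95 K, so ΔT = 9.800 K.
COP_Carnot = T_H/ΔT = 303.95/9.800 = 31.02.
Q̇_max = COP_Carnot × Ẇ = 31.02 × 7.890 kW = 244.7 kW = 328.2 hp.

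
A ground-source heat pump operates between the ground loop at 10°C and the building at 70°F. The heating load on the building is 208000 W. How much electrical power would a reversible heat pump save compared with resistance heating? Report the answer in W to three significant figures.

In absolute terms T_C = 283.15 K and T_H = 294.26 K, so ΔT = 11.11 K.
COP_Carnot = T_H/ΔT = 294.26/11.11 = 26.48.
Resistance heating needs Ẇ_res = Q̇_H = 208000 W; the reversible heat pump needs only Ẇ_hp = Q̇_H/COP = 7854 W.
Saving = 208000 − 7854 = 200100 W.

200000 W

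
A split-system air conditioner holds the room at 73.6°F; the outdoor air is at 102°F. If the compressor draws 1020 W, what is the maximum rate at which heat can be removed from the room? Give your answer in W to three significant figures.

19200 W

In absolute terms T_C = 296.26 K and T_H = 312.04 K, so ΔT = 15.78 K.
COP_Carnot = T_C/ΔT = 296.26/15.78 = 18.78.
Q̇_max = COP_Carnot × Ẇ = 18.78 × 1020 W = 19150 W.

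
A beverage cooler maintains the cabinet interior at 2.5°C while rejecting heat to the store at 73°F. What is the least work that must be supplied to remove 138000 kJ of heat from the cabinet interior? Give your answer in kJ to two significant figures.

In absolute terms T_C = 275.65 K and T_H = 295.93 K, so ΔT = 20.28 K.
The reversible limit is COP_R = T_C/ΔT = 13.59, so W_min = Q_C/COP = Q_C·ΔT/T_C.
W_min = 138000 × 20.28/275.65 = 10150 kJ.

10000 kJ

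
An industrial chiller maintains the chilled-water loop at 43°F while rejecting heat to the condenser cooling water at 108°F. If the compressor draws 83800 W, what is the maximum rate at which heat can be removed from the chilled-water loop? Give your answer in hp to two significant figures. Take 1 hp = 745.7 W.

870 hp

In absolute terms T_C = 279.26 K and T_H = 315.37 K, so ΔT = 36.11 K.
COP_Carnot = T_C/ΔT = 279.26/36.11 = 7.733.
Q̇_max = COP_Carnot × Ẇ = 7.733 × 83800 W = 648100 W = 869.1 hp.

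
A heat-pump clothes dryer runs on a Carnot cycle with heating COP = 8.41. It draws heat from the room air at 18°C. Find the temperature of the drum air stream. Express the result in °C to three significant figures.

COP_HP = T_H/(T_H − T_C) rearranges to T_H = COP·T_C/(COP − 1).
With T_C = 291.15 K, T_H = 8.41 × 291.15/7.410 = 330.44 K.
Converting, 330.44 K = 57.29°C.

57.3 °C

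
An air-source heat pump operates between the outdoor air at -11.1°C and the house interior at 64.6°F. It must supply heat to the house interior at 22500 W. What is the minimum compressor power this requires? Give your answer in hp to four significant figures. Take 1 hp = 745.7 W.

In absolute terms T_C = 262.05 K and T_H = 291.26 K, so ΔT = 29.21 K.
COP_Carnot = T_H/ΔT = 291.26/29.21 = 9.971.
Ẇ_min = Q̇/COP_Carnot = 22500/9.971 = 2257 W = 3.026 hp.

3.026 hp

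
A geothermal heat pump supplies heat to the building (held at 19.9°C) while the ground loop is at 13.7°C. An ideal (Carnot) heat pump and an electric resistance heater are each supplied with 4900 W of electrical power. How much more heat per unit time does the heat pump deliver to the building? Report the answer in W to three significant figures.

227000 W

In absolute terms T_C = 286.85 K and T_H = 293.05 K, so ΔT = 6.200 K.
COP_Carnot = T_H/ΔT = 293.05/6.200 = 47.27.
The heat pump delivers Q̇_H = COP × Ẇ = 231600 W; the resistance heater delivers Ẇ = 4900 W.
Extra = (COP − 1)·Ẇ = 226700 W.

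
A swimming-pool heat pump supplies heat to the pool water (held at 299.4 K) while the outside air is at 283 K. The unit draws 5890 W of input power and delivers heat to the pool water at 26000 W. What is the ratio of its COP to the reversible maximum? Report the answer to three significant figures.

COP_actual = Q̇_H/Ẇ = 26000/5890 = 4.414.
The reservoir spacing is ΔT = 299.4 − 283 = 16.40 K.
COP_Carnot = T_H/ΔT = 299.40/16.40 = 18.26.
η_II = COP_actual/COP_Carnot = 4.414/18.26 = 0.2418.

0.242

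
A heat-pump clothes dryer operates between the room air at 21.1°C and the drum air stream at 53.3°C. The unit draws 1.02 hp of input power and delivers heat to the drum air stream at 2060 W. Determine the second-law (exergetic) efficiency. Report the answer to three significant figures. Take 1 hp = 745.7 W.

0.267

Converting, Q̇_H = 2060 W = 2.763 hp, so COP_actual = Q̇_H/Ẇ = 2.763/1.020 = 2.708.
In absolute terms T_C = 294.25 K and T_H = 326.45 K, so ΔT = 32.20 K.
COP_Carnot = T_H/ΔT = 326.45/32.20 = 10.14.
η_II = COP_actual/COP_Carnot = 2.708/10.14 = 0.2671.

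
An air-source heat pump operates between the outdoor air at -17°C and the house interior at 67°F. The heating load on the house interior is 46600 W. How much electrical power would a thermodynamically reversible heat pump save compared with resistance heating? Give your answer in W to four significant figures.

In absolute terms T_C = 256.15 K and T_H = 292.59 K, so ΔT = 36.44 K.
COP_Carnot = T_H/ΔT = 292.59/36.44 = 8.029.
Resistance heating needs Ẇ_res = Q̇_H = 46600 W; the reversible heat pump needs only Ẇ_hp = Q̇_H/COP = 5804 W.
Saving = 46600 − 5804 = 40800 W.

40800 W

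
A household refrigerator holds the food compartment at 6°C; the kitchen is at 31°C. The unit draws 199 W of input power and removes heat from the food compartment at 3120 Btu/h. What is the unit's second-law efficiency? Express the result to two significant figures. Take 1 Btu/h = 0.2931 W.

0.41

Converting, Q̇_C = 3120 Btu/h = 914.5 W, so COP_actual = Q̇_C/Ẇ = 914.5/199.0 = 4.595.
In absolute terms T_C = 279.15 K and T_H = 304.15 K, so ΔT = 25.00 K.
COP_Carnot = T_C/ΔT = 279.15/25.00 = 11.17.
η_II = COP_actual/COP_Carnot = 4.595/11.17 = 0.4115.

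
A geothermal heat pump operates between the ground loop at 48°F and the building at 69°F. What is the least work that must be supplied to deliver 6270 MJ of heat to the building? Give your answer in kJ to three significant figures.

249000 kJ

In absolute terms T_C = 282.04 K and T_H = 293.71 K, so ΔT = 11.67 K.
The reversible limit is COP_HP = T_H/ΔT = 25.17, so W_min = Q_H/COP = Q_H·ΔT/T_H.
W_min = 6270 × 11.67/293.71 = 249.1 MJ = 249100 kJ.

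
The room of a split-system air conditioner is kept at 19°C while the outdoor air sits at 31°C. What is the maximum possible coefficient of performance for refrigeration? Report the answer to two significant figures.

24

In absolute terms T_C = 292.15 K and T_H = 304.15 K, so ΔT = 12.00 K.
For a reversible cycle, COP_Carnot = T_C/ΔT = 292.15/12.00 = 24.35.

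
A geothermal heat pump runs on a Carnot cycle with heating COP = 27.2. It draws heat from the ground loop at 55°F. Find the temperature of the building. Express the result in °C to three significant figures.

23.7 °C

COP_HP = T_H/(T_H − T_C) rearranges to T_H = COP·T_C/(COP − 1).
With T_C = 285.93 K, T_H = 27.2 × 285.93/26.20 = 296.84 K.
Converting, 296.84 K = 23.69°C.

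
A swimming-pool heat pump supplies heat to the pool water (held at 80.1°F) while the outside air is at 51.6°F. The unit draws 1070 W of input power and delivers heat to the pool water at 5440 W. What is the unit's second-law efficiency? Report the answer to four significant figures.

0.2684

COP_actual = Q̇_H/Ẇ = 5440/1070 = 5.084.
In absolute terms T_C = 284.04 K and T_H = 299.87 K, so ΔT = 15.83 K.
COP_Carnot = T_H/ΔT = 299.87/15.83 = 18.94.
η_II = COP_actual/COP_Carnot = 5.084/18.94 = 0.2684.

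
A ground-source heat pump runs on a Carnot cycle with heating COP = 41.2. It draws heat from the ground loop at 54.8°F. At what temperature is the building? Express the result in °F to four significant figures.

COP_HP = T_H/(T_H − T_C) rearranges to T_H = COP·T_C/(COP − 1).
With T_C = 285.82 K, T_H = 41.2 × 285.82/40.20 = 292.93 K.
Converting, 292.93 K = 67.60°F.

67.60 °F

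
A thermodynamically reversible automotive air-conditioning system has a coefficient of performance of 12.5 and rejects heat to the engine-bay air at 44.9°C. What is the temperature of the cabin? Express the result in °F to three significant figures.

For a Carnot refrigerator COP_R = T_C/(T_H − T_C), so T_C = COP·T_H/(1 + COP).
With T_H = 318.05 K, T_C = 12.5 × 318.05/13.50 = 294.49 K.
Converting, 294.49 K = 70.41°F.

70.4 °F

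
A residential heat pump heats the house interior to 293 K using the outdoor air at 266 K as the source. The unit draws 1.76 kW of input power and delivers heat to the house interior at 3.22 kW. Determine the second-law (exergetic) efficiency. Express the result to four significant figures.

COP_actual = Q̇_H/Ẇ = 3.220/1.760 = 1.830.
The reservoir spacing is ΔT = 293 − 266 = 27.00 K.
COP_Carnot = T_H/ΔT = 293.00/27.00 = 10.85.
η_II = COP_actual/COP_Carnot = 1.830/10.85 = 0.1686.

0.1686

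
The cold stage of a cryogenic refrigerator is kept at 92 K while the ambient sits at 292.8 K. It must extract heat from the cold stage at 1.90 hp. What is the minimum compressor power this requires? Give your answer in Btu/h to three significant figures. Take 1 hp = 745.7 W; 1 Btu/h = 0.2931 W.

The reservoir spacing is ΔT = 292.8 − 92 = 200.8 K.
COP_Carnot = T_C/ΔT = 92.00/200.8 = 0.4582.
Ẇ_min = Q̇/COP_Carnot = 1.900/0.4582 = 4.147 hp = 10550 Btu/h.

10600 Btu/h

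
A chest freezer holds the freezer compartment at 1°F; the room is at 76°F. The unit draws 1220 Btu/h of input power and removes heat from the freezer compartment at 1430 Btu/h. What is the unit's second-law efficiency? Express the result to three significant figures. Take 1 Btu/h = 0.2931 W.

COP_actual = Q̇_C/Ẇ = 1430/1220 = 1.172.
In absolute terms T_C = 255.93 K and T_H = 297.59 K, so ΔT = 41.67 K.
COP_Carnot = T_C/ΔT = 255.93/41.67 = 6.142.
η_II = COP_actual/COP_Carnot = 1.172/6.142 = 0.1908.

0.191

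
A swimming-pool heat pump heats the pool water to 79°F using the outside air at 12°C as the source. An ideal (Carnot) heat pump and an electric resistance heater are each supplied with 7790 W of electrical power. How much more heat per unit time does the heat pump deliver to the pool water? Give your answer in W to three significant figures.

157000 W

In absolute terms T_C = 285.15 K and T_H = 299.26 K, so ΔT = 14.11 K.
COP_Carnot = T_H/ΔT = 299.26/14.11 = 21.21.
The heat pump delivers Q̇_H = COP × Ẇ = 165200 W; the resistance heater delivers Ẇ = 7790 W.
Extra = (COP − 1)·Ẇ = 157400 W.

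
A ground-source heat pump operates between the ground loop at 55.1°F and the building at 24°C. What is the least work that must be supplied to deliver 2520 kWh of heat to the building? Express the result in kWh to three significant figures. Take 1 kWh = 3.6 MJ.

94.7 kWh

In absolute terms T_C = 285.98 K and T_H = 297.15 K, so ΔT = 11.17 K.
The reversible limit is COP_HP = T_H/ΔT = 26.61, so W_min = Q_H/COP = Q_H·ΔT/T_H.
W_min = 2520 × 11.17/297.15 = 94.70 kWh.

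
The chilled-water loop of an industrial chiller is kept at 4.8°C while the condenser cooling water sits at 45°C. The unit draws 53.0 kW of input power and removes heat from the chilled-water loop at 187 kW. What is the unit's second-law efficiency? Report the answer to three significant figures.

0.510

COP_actual = Q̇_C/Ẇ = 187.0/53.00 = 3.528.
In absolute terms T_C = 277.95 K and T_H = 318.15 K, so ΔT = 40.20 K.
COP_Carnot = T_C/ΔT = 277.95/40.20 = 6.914.
η_II = COP_actual/COP_Carnot = 3.528/6.914 = 0.5103.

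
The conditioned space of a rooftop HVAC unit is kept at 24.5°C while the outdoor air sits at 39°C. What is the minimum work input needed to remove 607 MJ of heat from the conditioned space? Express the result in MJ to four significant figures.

In absolute terms T_C = 297.65 K and T_H = 312.15 K, so ΔT = 14.50 K.
The reversible limit is COP_R = T_C/ΔT = 20.53, so W_min = Q_C/COP = Q_C·ΔT/T_C.
W_min = 607.0 × 14.50/297.65 = 29.57 MJ.

29.57 MJ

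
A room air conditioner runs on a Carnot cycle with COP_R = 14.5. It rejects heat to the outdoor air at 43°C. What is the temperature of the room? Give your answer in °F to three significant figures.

For a Carnot refrigerator COP_R = T_C/(T_H − T_C), so T_C = COP·T_H/(1 + COP).
With T_H = 316.15 K, T_C = 14.5 × 316.15/15.50 = 295.75 K.
Converting, 295.75 K = 72.69°F.

72.7 °F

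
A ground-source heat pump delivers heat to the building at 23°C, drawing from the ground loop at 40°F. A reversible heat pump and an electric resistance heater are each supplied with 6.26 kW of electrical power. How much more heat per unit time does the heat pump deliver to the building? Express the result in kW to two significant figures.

94 kW

In absolute terms T_C = 277.59 K and T_H = 296.15 K, so ΔT = 18.56 K.
COP_Carnot = T_H/ΔT = 296.15/18.56 = 15.96.
The heat pump delivers Q̇_H = COP × Ẇ = 99.91 kW; the resistance heater delivers Ẇ = 6.260 kW.
Extra = (COP − 1)·Ẇ = 93.65 kW.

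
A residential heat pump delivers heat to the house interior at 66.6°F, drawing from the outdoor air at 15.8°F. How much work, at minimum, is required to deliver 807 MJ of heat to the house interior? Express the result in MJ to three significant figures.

77.9 MJ

In absolute terms T_C = 264.15 K and T_H = 292.37 K, so ΔT = 28.22 K.
The reversible limit is COP_HP = T_H/ΔT = 10.36, so W_min = Q_H/COP = Q_H·ΔT/T_H.
W_min = 807.0 × 28.22/292.37 = 77.90 MJ.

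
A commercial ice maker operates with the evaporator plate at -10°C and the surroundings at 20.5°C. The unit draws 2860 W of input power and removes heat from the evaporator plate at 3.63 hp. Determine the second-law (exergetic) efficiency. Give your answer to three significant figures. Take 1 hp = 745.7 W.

0.110

Converting, Q̇_C = 3.630 hp = 2707 W, so COP_actual = Q̇_C/Ẇ = 2707/2860 = 0.9465.
In absolute terms T_C = 263.15 K and T_H = 293.65 K, so ΔT = 30.50 K.
COP_Carnot = T_C/ΔT = 263.15/30.50 = 8.628.
η_II = COP_actual/COP_Carnot = 0.9465/8.628 = 0.1097.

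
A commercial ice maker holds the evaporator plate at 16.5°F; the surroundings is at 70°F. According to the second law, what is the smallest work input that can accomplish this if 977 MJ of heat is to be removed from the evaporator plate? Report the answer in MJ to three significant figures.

In absolute terms T_C = 264.54 K and T_H = 294.26 K, so ΔT = 29.72 K.
The reversible limit is COP_R = T_C/ΔT = 8.900, so W_min = Q_C/COP = Q_C·ΔT/T_C.
W_min = 977.0 × 29.72/264.54 = 109.8 MJ.

110 MJ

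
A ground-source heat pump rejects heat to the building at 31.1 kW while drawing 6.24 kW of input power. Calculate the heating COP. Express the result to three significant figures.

The first law gives Q̇_H = Q̇_C + Ẇ, so the three rates are Q̇_C = 24.86, Q̇_H = 31.10, Ẇ = 6.240 kW.
COP_HP = Q̇_H/Ẇ = 31.10/6.240 = 4.984.

4.98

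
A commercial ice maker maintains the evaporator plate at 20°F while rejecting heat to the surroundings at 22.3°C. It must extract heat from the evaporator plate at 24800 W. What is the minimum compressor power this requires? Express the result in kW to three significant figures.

In absolute terms T_C = 266.48 K and T_H = 295.45 K, so ΔT = 28.97 K.
COP_Carnot = T_C/ΔT = 266.48/28.97 = 9.200.
Ẇ_min = Q̇/COP_Carnot = 24800/9.200 = 2696 W = 2.696 kW.

2.70 kW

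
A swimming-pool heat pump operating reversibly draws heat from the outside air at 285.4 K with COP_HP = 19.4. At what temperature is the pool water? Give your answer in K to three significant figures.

COP_HP = T_H/(T_H − T_C) rearranges to T_H = COP·T_C/(COP − 1).
With T_C = 285.40 K, T_H = 19.4 × 285.40/18.40 = 300.91 K.

301 K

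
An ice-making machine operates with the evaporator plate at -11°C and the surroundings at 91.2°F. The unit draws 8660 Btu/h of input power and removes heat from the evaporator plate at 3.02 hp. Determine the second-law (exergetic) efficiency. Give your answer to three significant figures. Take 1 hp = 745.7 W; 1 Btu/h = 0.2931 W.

0.149

Converting, Q̇_C = 3.020 hp = 7683 Btu/h, so COP_actual = Q̇_C/Ẇ = 7683/8660 = 0.8872.
In absolute terms T_C = 262.15 K and T_H = 306.04 K, so ΔT = 43.89 K.
COP_Carnot = T_C/ΔT = 262.15/43.89 = 5.973.
η_II = COP_actual/COP_Carnot = 0.8872/5.973 = 0.1485.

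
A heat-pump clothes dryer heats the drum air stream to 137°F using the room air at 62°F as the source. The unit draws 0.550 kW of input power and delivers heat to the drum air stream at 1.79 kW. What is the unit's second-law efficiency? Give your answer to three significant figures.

0.409

COP_actual = Q̇_H/Ẇ = 1.790/0.5500 = 3.255.
In absolute terms T_C = 289.82 K and T_H = 331.48 K, so ΔT = 41.67 K.
COP_Carnot = T_H/ΔT = 331.48/41.67 = 7.956.
η_II = COP_actual/COP_Carnot = 3.255/7.956 = 0.4091.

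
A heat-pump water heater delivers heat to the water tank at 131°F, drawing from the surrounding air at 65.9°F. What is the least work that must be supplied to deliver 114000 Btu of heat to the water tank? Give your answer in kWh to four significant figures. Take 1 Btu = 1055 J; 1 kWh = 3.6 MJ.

In absolute terms T_C = 291.98 K and T_H = 328.15 K, so ΔT = 36.17 K.
The reversible limit is COP_HP = T_H/ΔT = 9.073, so W_min = Q_H/COP = Q_H·ΔT/T_H.
W_min = 114000 × 36.17/328.15 = 12560 Btu = 3.682 kWh.

3.682 kWh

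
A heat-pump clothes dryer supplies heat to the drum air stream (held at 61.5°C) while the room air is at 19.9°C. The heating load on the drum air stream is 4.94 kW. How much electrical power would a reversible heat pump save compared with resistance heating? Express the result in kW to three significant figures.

In absolute terms T_C = 293.05 K and T_H = 334.65 K, so ΔT = 41.60 K.
COP_Carnot = T_H/ΔT = 334.65/41.60 = 8.044.
Resistance heating needs Ẇ_res = Q̇_H = 4.940 kW; the reversible heat pump needs only Ẇ_hp = Q̇_H/COP = 0.6141 kW.
Saving = 4.940 − 0.6141 = 4.326 kW.

4.33 kW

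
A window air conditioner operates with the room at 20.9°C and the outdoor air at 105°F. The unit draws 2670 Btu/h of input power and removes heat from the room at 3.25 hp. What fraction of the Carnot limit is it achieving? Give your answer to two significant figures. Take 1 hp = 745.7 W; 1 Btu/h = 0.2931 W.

Converting, Q̇_C = 3.250 hp = 8269 Btu/h, so COP_actual = Q̇_C/Ẇ = 8269/2670 = 3.097.
In absolute terms T_C = 294.05 K and T_H = 313.71 K, so ΔT = 19.66 K.
COP_Carnot = T_C/ΔT = 294.05/19.66 = 14.96.
η_II = COP_actual/COP_Carnot = 3.097/14.96 = 0.2070.

0.21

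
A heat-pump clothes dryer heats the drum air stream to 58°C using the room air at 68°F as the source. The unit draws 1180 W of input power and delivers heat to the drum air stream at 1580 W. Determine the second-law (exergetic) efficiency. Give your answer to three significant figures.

0.154

COP_actual = Q̇_H/Ẇ = 1580/1180 = 1.339.
In absolute terms T_C = 293.15 K and T_H = 331.15 K, so ΔT = 38.00 K.
COP_Carnot = T_H/ΔT = 331.15/38.00 = 8.714.
η_II = COP_actual/COP_Carnot = 1.339/8.714 = 0.1537.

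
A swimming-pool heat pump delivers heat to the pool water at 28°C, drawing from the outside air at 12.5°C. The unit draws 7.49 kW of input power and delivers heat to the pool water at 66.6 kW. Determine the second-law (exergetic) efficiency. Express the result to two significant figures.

COP_actual = Q̇_H/Ẇ = 66.60/7.490 = 8.892.
In absolute terms T_C = 285.65 K and T_H = 301.15 K, so ΔT = 15.50 K.
COP_Carnot = T_H/ΔT = 301.15/15.50 = 19.43.
η_II = COP_actual/COP_Carnot = 8.892/19.43 = 0.4577.

0.46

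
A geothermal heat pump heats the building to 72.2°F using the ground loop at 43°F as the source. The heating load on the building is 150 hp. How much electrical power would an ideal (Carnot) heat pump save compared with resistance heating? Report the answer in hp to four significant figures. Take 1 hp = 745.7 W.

141.8 hp

In absolute terms T_C = 279.26 K and T_H = 295.48 K, so ΔT = 16.22 K.
COP_Carnot = T_H/ΔT = 295.48/16.22 = 18.21.
Resistance heating needs Ẇ_res = Q̇_H = 150.0 hp; the reversible heat pump needs only Ẇ_hp = Q̇_H/COP = 8.235 hp.
Saving = 150.0 − 8.235 = 141.8 hp.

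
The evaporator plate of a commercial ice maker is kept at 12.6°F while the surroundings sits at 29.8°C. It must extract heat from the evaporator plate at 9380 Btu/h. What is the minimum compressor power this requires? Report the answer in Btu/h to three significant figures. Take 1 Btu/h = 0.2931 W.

1450 Btu/h

In absolute terms T_C = 262.37 K and T_H = 302.95 K, so ΔT = 40.58 K.
COP_Carnot = T_C/ΔT = 262.37/40.58 = 6.466.
Ẇ_min = Q̇/COP_Carnot = 9380/6.466 = 1451 Btu/h.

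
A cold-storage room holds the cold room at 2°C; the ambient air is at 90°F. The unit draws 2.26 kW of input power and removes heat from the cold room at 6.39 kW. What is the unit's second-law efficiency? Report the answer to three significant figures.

0.311

COP_actual = Q̇_C/Ẇ = 6.390/2.260 = 2.827.
In absolute terms T_C = 275.15 K and T_H = 305.37 K, so ΔT = 30.22 K.
COP_Carnot = T_C/ΔT = 275.15/30.22 = 9.104.
η_II = COP_actual/COP_Carnot = 2.827/9.104 = 0.3106.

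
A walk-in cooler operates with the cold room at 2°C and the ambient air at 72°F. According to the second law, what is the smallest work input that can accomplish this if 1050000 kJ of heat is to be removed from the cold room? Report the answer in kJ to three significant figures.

In absolute terms T_C = 275.15 K and T_H = 295.37 K, so ΔT = 20.22 K.
The reversible limit is COP_R = T_C/ΔT = 13.61, so W_min = Q_C/COP = Q_C·ΔT/T_C.
W_min = 1050000 × 20.22/275.15 = 77170 kJ.

77200 kJ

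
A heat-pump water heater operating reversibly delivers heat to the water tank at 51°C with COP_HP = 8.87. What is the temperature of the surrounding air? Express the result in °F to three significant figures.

58.0 °F

COP_HP = T_H/(T_H − T_C) gives T_H − T_C = T_H/COP.
With T_H = 324.15 K, T_C = 324.15 × (1 − 1/8.87) = 287.61 K.
Converting, 287.61 K = 58.02°F.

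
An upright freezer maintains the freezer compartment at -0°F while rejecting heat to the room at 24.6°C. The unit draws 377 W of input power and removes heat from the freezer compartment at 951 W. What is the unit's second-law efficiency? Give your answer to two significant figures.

0.42

COP_actual = Q̇_C/Ẇ = 951.0/377.0 = 2.523.
In absolute terms T_C = 255.37 K and T_H = 297.75 K, so ΔT = 42.38 K.
COP_Carnot = T_C/ΔT = 255.37/42.38 = 6.026.
η_II = COP_actual/COP_Carnot = 2.523/6.026 = 0.4186.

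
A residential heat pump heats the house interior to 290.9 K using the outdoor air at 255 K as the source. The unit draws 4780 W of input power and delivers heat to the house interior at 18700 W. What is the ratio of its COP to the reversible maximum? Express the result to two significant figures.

0.48

COP_actual = Q̇_H/Ẇ = 18700/4780 = 3.912.
The reservoir spacing is ΔT = 290.9 − 255 = 35.90 K.
COP_Carnot = T_H/ΔT = 290.90/35.90 = 8.103.
η_II = COP_actual/COP_Carnot = 3.912/8.103 = 0.4828.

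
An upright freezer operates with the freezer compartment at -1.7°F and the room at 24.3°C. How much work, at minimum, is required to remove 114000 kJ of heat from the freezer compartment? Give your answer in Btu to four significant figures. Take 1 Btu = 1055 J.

18270 Btu

In absolute terms T_C = 254.43 K and T_H = 297.45 K, so ΔT = 43.02 K.
The reversible limit is COP_R = T_C/ΔT = 5.914, so W_min = Q_C/COP = Q_C·ΔT/T_C.
W_min = 114000 × 43.02/254.43 = 19280 kJ = 18270 Btu.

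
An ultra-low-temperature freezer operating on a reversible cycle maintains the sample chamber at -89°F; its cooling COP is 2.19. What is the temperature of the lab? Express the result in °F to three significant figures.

COP_R = T_C/(T_H − T_C) gives T_H − T_C = T_C/COP.
With T_C = 205.93 K, T_H = 205.93 × (1 + 1/2.19) = 299.96 K.
Converting, 299.96 K = 80.26°F.

80.3 °F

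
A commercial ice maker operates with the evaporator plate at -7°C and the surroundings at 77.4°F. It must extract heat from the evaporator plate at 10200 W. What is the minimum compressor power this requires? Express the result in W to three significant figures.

1230 W

In absolute terms T_C = 266.15 K and T_H = 298.37 K, so ΔT = 32.22 K.
COP_Carnot = T_C/ΔT = 266.15/32.22 = 8.260.
Ẇ_min = Q̇/COP_Carnot = 10200/8.260 = 1235 W.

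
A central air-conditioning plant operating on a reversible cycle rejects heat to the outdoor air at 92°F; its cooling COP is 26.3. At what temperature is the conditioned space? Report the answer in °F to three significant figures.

71.8 °F

For a Carnot refrigerator COP_R = T_C/(T_H − T_C), so T_C = COP·T_H/(1 + COP).
With T_H = 306.48 K, T_C = 26.3 × 306.48/27.30 = 295.26 K.
Converting, 295.26 K = 71.79°F.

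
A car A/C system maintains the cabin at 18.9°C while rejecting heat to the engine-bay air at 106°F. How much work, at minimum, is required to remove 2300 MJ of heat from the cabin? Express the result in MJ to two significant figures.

In absolute terms T_C = 292.05 K and T_H = 314.26 K, so ΔT = 22.21 K.
The reversible limit is COP_R = T_C/ΔT = 13.15, so W_min = Q_C/COP = Q_C·ΔT/T_C.
W_min = 2300 × 22.21/292.05 = 174.9 MJ.

170 MJ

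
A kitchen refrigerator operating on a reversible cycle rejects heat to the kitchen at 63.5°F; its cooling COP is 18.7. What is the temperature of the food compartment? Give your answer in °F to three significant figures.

For a Carnot refrigerator COP_R = T_C/(T_H − T_C), so T_C = COP·T_H/(1 + COP).
With T_H = 290.65 K, T_C = 18.7 × 290.65/19.70 = 275.90 K.
Converting, 275.90 K = 36.94°F.

36.9 °F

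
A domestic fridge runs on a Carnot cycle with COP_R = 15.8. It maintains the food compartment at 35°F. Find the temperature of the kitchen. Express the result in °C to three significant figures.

19.1 °C

COP_R = T_C/(T_H − T_C) gives T_H − T_C = T_C/COP.
With T_C = 274.82 K, T_H = 274.82 × (1 + 1/15.8) = 292.21 K.
Converting, 292.21 K = 19.06°C.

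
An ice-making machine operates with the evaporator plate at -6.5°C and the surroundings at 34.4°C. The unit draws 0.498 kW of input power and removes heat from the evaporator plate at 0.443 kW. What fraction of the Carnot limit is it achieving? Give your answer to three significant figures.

COP_actual = Q̇_C/Ẇ = 0.4430/0.4980 = 0.8896.
In absolute terms T_C = 266.65 K and T_H = 307.55 K, so ΔT = 40.90 K.
COP_Carnot = T_C/ΔT = 266.65/40.90 = 6.520.
η_II = COP_actual/COP_Carnot = 0.8896/6.520 = 0.1364.

0.136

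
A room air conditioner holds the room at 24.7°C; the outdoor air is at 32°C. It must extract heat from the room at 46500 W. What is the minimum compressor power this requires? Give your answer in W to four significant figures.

In absolute terms T_C = 297.85 K and T_H = 305.15 K, so ΔT = 7.300 K.
COP_Carnot = T_C/ΔT = 297.85/7.300 = 40.80.
Ẇ_min = Q̇/COP_Carnot = 46500/40.80 = 1140 W.

1140 W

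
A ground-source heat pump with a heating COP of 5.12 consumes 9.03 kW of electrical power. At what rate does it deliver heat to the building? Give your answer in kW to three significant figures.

46.2 kW

Q̇_H = COP_HP × Ẇ = 5.12 × 9.030 = 46.23 kW.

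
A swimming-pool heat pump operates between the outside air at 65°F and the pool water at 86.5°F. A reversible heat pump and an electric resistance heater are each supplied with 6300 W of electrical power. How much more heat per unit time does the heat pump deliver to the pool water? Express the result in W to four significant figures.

In absolute terms T_C = 291.48 K and T_H = 303.43 K, so ΔT = 11.94 K.
COP_Carnot = T_H/ΔT = 303.43/11.94 = 25.40.
The heat pump delivers Q̇_H = COP × Ẇ = 160000 W; the resistance heater delivers Ẇ = 6300 W.
Extra = (COP − 1)·Ẇ = 153700 W.

153700 W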